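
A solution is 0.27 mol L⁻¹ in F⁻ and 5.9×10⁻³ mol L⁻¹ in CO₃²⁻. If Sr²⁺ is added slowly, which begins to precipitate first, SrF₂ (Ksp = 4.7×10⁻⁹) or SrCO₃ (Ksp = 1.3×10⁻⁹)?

SrF₂

Precipitation begins when Q = Ksp.
For SrF₂: [Sr²⁺] = (Ksp/[F⁻]^2) = 6.4×10⁻⁸ mol L⁻¹
For SrCO₃: [Sr²⁺] = (Ksp/[CO₃²⁻]) = 2.2×10⁻⁷ mol L⁻¹
The smaller threshold [Sr²⁺] is reached first, so SrF₂ precipitates first.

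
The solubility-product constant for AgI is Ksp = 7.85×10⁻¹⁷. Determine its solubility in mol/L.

AgI(s) ⇌ Ag⁺(aq) + I⁻(aq)
With molar solubility s: [Ag⁺] = s, [I⁻] = s.
Ksp = [Ag⁺][I⁻] = s · s = s^2
s^2 = 7.85×10⁻¹⁷
s = (7.85×10⁻¹⁷)^(1/2) = 8.86×10⁻⁹ mol L⁻¹

8.86×10⁻⁹ M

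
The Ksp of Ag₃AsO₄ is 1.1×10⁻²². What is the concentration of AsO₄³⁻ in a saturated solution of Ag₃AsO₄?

1.4×10⁻⁶ M

Ag₃AsO₄(s) ⇌ 3 Ag⁺(aq) + AsO₄³⁻(aq)
If s mol/L of Ag₃AsO₄ dissolves, [Ag⁺] = 3s and [AsO₄³⁻] = s.
Ksp = [Ag⁺]^3[AsO₄³⁻] = (3s)^3 · s = 27s^4 = 1.1×10⁻²²
s = 1.4×10⁻⁶ mol L⁻¹
[AsO₄³⁻] = s = 1.4×10⁻⁶ mol L⁻¹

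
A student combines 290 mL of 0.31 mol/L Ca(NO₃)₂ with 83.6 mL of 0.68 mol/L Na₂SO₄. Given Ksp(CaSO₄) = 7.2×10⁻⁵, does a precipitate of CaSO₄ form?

Yes

Total volume after mixing = 290 + 83.6 = 373.6 mL.
[Ca²⁺] = (0.31)(290)/373.6 = 0.24 mol/L
[SO₄²⁻] = (0.68)(83.6)/373.6 = 0.15 mol/L
Q = [Ca²⁺][SO₄²⁻] = 3.7×10⁻²
Q = 3.7×10⁻² > Ksp = 7.2×10⁻⁵, so the solution is supersaturated and CaSO₄ precipitates.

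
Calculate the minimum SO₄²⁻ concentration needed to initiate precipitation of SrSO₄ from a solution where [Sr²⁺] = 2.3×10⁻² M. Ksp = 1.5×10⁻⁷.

Precipitation of each salt begins when its ion product equals Ksp.
SrSO₄(s) ⇌ Sr²⁺(aq) + SO₄²⁻(aq)
Ksp = [Sr²⁺][SO₄²⁻] = [SO₄²⁻](2.3×10⁻²)
[SO₄²⁻] = 1.5×10⁻⁷ / (2.3×10⁻²) = 6.5×10⁻⁶
[SO₄²⁻] = 6.5×10⁻⁶ M

6.5×10⁻⁶ M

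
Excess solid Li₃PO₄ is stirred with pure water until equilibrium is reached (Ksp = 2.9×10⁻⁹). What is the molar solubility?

Li₃PO₄(s) ⇌ 3 Li⁺(aq) + PO₄³⁻(aq)
With molar solubility s: [Li⁺] = 3s, [PO₄³⁻] = s.
Ksp = [Li⁺]^3[PO₄³⁻] = (3s)^3 · s = 27s^4
27s^4 = 2.9×10⁻⁹  ⇒  s^4 = 1.1×10⁻¹⁰
s = 3.2×10⁻³ M

3.2×10⁻³ M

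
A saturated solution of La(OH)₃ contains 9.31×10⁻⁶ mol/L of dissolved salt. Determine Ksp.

La(OH)₃(s) ⇌ La³⁺(aq) + 3 OH⁻(aq)
If s mol/L of La(OH)₃ dissolves, [La³⁺] = s and [OH⁻] = 3s.
Ksp = [La³⁺][OH⁻]^3 = s · (3s)^3 = 27s^4
Ksp = 27 × (9.31×10⁻⁶)^4 = 2.03×10⁻¹⁹

Ksp = 2.03×10⁻¹⁹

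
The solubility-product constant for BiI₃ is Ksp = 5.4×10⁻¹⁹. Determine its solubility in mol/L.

1.2×10⁻⁵ M

BiI₃(s) ⇌ Bi³⁺(aq) + 3 I⁻(aq)
For each mole of BiI₃ that dissolves per liter, [Bi³⁺] = s and [I⁻] = 3s; let s denote this solubility.
Ksp = [Bi³⁺][I⁻]^3 = s · (3s)^3 = 27s^4
27s^4 = 5.4×10⁻¹⁹  ⇒  s^4 = 2.0×10⁻²⁰
s = (2.0×10⁻²⁰)^(1/4) = 1.2×10⁻⁵ mol L⁻¹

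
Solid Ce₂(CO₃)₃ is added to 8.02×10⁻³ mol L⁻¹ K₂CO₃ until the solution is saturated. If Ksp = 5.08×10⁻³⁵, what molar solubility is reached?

4.96×10⁻¹⁵ M

Ce₂(CO₃)₃(s) ⇌ 2 Ce³⁺(aq) + 3 CO₃²⁻(aq)
The solution already contains CO₃²⁻ at 8.02×10⁻³ mol L⁻¹. Let s be the molar solubility of Ce₂(CO₃)₃.
[CO₃²⁻] ≈ 8.02×10⁻³ mol L⁻¹ (common ion dominates); [Ce³⁺] = 2s.
Ksp = [Ce³⁺]^2[CO₃²⁻]^3 = (2s)^2(8.02×10⁻³)^3
(2s)^2 = 5.08×10⁻³⁵ / (8.02×10⁻³)^3 = 9.85×10⁻²⁹
s = 4.96×10⁻¹⁵ mol L⁻¹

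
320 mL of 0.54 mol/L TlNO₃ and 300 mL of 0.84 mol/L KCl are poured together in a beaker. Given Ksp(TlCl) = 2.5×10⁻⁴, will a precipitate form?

Yes

Total volume after mixing = 320 + 300 = 620 mL.
[Tl⁺] = (0.54)(320)/620 = 0.28 mol/L
[Cl⁻] = (0.84)(300)/620 = 0.41 mol/L
Q = [Tl⁺][Cl⁻] = 0.11
Since Q (0.11) exceeds Ksp (2.5×10⁻⁴), TlCl will precipitate.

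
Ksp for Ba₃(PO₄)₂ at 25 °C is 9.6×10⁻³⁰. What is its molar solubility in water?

Ba₃(PO₄)₂(s) ⇌ 3 Ba²⁺(aq) + 2 PO₄³⁻(aq)
For each mole of Ba₃(PO₄)₂ that dissolves per liter, [Ba²⁺] = 3s and [PO₄³⁻] = 2s; let s denote this solubility.
Ksp = [Ba²⁺]^3[PO₄³⁻]^2 = (3s)^3 · (2s)^2 = 108s^5
108s^5 = 9.6×10⁻³⁰  ⇒  s^5 = 8.9×10⁻³²
Taking the 5th root, s = 6.2×10⁻⁷ M.

6.2×10⁻⁷ M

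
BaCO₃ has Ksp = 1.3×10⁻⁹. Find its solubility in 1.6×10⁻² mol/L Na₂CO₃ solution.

8.1×10⁻⁸ M

BaCO₃(s) ⇌ Ba²⁺(aq) + CO₃²⁻(aq)
With CO₃²⁻ already at 1.6×10⁻² mol/L and s small, take [CO₃²⁻] ≈ 1.6×10⁻² mol/L and [Ba²⁺] = s.
Ksp = [Ba²⁺][CO₃²⁻] = s(1.6×10⁻²)
s = 1.3×10⁻⁹ / (1.6×10⁻²) = 8.1×10⁻⁸
s = 8.1×10⁻⁸ mol/L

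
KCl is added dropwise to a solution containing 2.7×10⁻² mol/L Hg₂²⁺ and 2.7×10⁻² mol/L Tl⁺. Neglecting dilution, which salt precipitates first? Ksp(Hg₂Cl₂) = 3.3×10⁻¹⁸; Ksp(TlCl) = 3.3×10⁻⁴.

Hg₂Cl₂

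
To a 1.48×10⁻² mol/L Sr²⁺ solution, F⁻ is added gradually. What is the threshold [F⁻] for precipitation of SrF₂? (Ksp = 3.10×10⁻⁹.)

4.58×10⁻⁴ M

A salt starts to precipitate once the ion product Q reaches its Ksp.
SrF₂(s) ⇌ Sr²⁺(aq) + 2 F⁻(aq)
Ksp = [Sr²⁺][F⁻]^2 = [F⁻]^2(1.48×10⁻²)
[F⁻]^2 = 3.10×10⁻⁹ / (1.48×10⁻²) = 2.09×10⁻⁷
[F⁻] = 4.58×10⁻⁴ mol/L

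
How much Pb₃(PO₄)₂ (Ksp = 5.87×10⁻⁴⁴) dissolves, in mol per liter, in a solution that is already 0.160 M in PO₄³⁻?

4.40×10⁻¹⁵ M

Pb₃(PO₄)₂(s) ⇌ 3 Pb²⁺(aq) + 2 PO₄³⁻(aq)
The solution already contains PO₄³⁻ at 0.160 M. Let s be the molar solubility of Pb₃(PO₄)₂.
[PO₄³⁻] ≈ 0.160 M (common ion dominates); [Pb²⁺] = 3s.
Ksp = [Pb²⁺]^3[PO₄³⁻]^2 = (3s)^3(0.160)^2
(3s)^3 = 5.87×10⁻⁴⁴ / (0.160)^2 = 2.29×10⁻⁴²
s = 4.40×10⁻¹⁵ M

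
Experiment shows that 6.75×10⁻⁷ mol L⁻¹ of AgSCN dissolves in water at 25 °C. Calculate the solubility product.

Ksp = 4.56×10⁻¹³

AgSCN(s) ⇌ Ag⁺(aq) + SCN⁻(aq)
For each mole of AgSCN that dissolves per liter, [Ag⁺] = s and [SCN⁻] = s; let s denote this solubility.
Ksp = [Ag⁺][SCN⁻] = s · s = s^2
Ksp = (6.75×10⁻⁷)^2 = 4.56×10⁻¹³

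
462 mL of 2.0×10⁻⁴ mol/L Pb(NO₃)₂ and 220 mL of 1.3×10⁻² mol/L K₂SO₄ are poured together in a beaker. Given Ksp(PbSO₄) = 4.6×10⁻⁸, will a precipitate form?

Yes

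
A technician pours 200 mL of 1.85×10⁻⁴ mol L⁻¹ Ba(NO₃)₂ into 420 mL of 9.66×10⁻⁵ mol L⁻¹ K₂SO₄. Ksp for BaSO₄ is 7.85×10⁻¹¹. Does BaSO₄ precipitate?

Yes

Total volume after mixing = 200 + 420 = 620 mL.
[Ba²⁺] = (1.85×10⁻⁴)(200)/620 = 5.97×10⁻⁵ mol L⁻¹
[SO₄²⁻] = (9.66×10⁻⁵)(420)/620 = 6.54×10⁻⁵ mol L⁻¹
Q = [Ba²⁺][SO₄²⁻] = 3.91×10⁻⁹
Since Q (3.91×10⁻⁹) exceeds Ksp (7.85×10⁻¹¹), BaSO₄ will precipitate.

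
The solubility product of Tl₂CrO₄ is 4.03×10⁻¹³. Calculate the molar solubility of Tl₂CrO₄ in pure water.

Tl₂CrO₄(s) ⇌ 2 Tl⁺(aq) + CrO₄²⁻(aq)
If s mol/L of Tl₂CrO₄ dissolves, [Tl⁺] = 2s and [CrO₄²⁻] = s.
Ksp = [Tl⁺]^2[CrO₄²⁻] = (2s)^2 · s = 4s^3
4s^3 = 4.03×10⁻¹³  ⇒  s^3 = 1.01×10⁻¹³
s = (1.01×10⁻¹³)^(1/3) = 4.65×10⁻⁵ M

4.65×10⁻⁵ M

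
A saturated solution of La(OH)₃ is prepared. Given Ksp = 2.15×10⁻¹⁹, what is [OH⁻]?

2.83×10⁻⁵ M

La(OH)₃(s) ⇌ La³⁺(aq) + 3 OH⁻(aq)
For each mole of La(OH)₃ that dissolves per liter, [La³⁺] = s and [OH⁻] = 3s; let s denote this solubility.
Ksp = [La³⁺][OH⁻]^3 = s · (3s)^3 = 27s^4 = 2.15×10⁻¹⁹
s = 9.45×10⁻⁶ mol L⁻¹
[OH⁻] = 3s = 2.83×10⁻⁵ mol L⁻¹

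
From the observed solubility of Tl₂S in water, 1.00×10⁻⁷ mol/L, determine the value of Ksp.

Ksp = 4.00×10⁻²¹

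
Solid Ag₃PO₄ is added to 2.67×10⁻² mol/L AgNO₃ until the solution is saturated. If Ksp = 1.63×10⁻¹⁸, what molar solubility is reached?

Ag₃PO₄(s) ⇌ 3 Ag⁺(aq) + PO₄³⁻(aq)
Let s be the solubility of Ag₃PO₄ here. The common ion gives [Ag⁺] ≈ 2.67×10⁻² mol/L, and [PO₄³⁻] = s.
Ksp = [Ag⁺]^3[PO₄³⁻] = (2.67×10⁻²)^3s
s = 1.63×10⁻¹⁸ / (2.67×10⁻²)^3 = 8.56×10⁻¹⁴
s = 8.56×10⁻¹⁴ mol/L

8.56×10⁻¹⁴ M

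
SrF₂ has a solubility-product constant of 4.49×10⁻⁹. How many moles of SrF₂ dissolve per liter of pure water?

SrF₂(s) ⇌ Sr²⁺(aq) + 2 F⁻(aq)
For each mole of SrF₂ that dissolves per liter, [Sr²⁺] = s and [F⁻] = 2s; let s denote this solubility.
Ksp = [Sr²⁺][F⁻]^2 = s · (2s)^2 = 4s^3
4s^3 = 4.49×10⁻⁹  ⇒  s^3 = 1.12×10⁻⁹
s = 1.04×10⁻³ mol/L

1.04×10⁻³ M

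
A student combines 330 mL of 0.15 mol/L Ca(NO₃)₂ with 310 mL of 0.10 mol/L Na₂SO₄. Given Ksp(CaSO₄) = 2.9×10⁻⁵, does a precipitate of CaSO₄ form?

The combined volume is 640 mL.
[Ca²⁺] = (0.15)(330)/640 = 7.7×10⁻² mol/L
[SO₄²⁻] = (0.10)(310)/640 = 4.8×10⁻² mol/L
Q = [Ca²⁺][SO₄²⁻] = 3.7×10⁻³
Since Q (3.7×10⁻³) exceeds Ksp (2.9×10⁻⁵), CaSO₄ will precipitate.

Yes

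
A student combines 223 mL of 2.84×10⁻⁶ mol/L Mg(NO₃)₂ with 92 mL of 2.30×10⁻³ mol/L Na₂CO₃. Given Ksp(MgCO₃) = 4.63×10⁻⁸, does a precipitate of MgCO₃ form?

No

The combined volume is 315 mL.
[Mg²⁺] = (2.84×10⁻⁶)(223)/315 = 2.01×10⁻⁶ mol/L
[CO₃²⁻] = (2.30×10⁻³)(92)/315 = 6.72×10⁻⁴ mol/L
Q = [Mg²⁺][CO₃²⁻] = 1.35×10⁻⁹
Q < Ksp (1.35×10⁻⁹ vs 4.63×10⁻⁸); the solution remains unsaturated and no precipitate forms.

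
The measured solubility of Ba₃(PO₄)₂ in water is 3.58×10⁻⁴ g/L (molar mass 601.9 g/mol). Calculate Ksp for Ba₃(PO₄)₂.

s = (3.58×10⁻⁴ g L⁻¹)/(601.9 g mol⁻¹) = 5.9478×10⁻⁷ M
Ba₃(PO₄)₂(s) ⇌ 3 Ba²⁺(aq) + 2 PO₄³⁻(aq)
For each mole of Ba₃(PO₄)₂ that dissolves per liter, [Ba²⁺] = 3s and [PO₄³⁻] = 2s; let s denote this solubility.
Ksp = [Ba²⁺]^3[PO₄³⁻]^2 = (3s)^3 · (2s)^2 = 108s^5
Ksp = 108 × (5.9478×10⁻⁷)^5 = 8.04×10⁻³⁰

Ksp = 8.04×10⁻³⁰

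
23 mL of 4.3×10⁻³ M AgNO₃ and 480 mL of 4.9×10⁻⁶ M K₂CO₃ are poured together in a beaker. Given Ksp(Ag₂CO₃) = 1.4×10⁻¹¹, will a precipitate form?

Total volume after mixing = 23 + 480 = 503 mL.
[Ag⁺] = (4.3×10⁻³)(23)/503 = 2.0×10⁻⁴ M
[CO₃²⁻] = (4.9×10⁻⁶)(480)/503 = 4.7×10⁻⁶ M
Q = [Ag⁺]^2[CO₃²⁻] = 1.8×10⁻¹³
Q = 1.8×10⁻¹³ < Ksp = 1.4×10⁻¹¹, so the solution is unsaturated and no precipitate forms.

No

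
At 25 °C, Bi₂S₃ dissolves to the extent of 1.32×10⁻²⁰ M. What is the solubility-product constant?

Bi₂S₃(s) ⇌ 2 Bi³⁺(aq) + 3 S²⁻(aq)
For each mole of Bi₂S₃ that dissolves per liter, [Bi³⁺] = 2s and [S²⁻] = 3s; let s denote this solubility.
Ksp = [Bi³⁺]^2[S²⁻]^3 = (2s)^2 · (3s)^3 = 108s^5
Ksp = 108 × (1.32×10⁻²⁰)^5 = 4.33×10⁻⁹⁸

Ksp = 4.33×10⁻⁹⁸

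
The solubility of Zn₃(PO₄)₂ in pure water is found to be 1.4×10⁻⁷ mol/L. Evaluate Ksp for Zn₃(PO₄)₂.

Ksp = 5.8×10⁻³³

Zn₃(PO₄)₂(s) ⇌ 3 Zn²⁺(aq) + 2 PO₄³⁻(aq)
For each mole of Zn₃(PO₄)₂ that dissolves per liter, [Zn²⁺] = 3s and [PO₄³⁻] = 2s; let s denote this solubility.
Ksp = [Zn²⁺]^3[PO₄³⁻]^2 = (3s)^3 · (2s)^2 = 108s^5
Ksp = 108 × (1.4×10⁻⁷)^5 = 5.8×10⁻³³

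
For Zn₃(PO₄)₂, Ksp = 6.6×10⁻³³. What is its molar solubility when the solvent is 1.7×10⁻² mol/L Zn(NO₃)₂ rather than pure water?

Zn₃(PO₄)₂(s) ⇌ 3 Zn²⁺(aq) + 2 PO₄³⁻(aq)
Let s be the solubility of Zn₃(PO₄)₂ here. The common ion gives [Zn²⁺] ≈ 1.7×10⁻² mol/L, and [PO₄³⁻] = 2s.
Ksp = [Zn²⁺]^3[PO₄³⁻]^2 = (1.7×10⁻²)^3(2s)^2
(2s)^2 = 6.6×10⁻³³ / (1.7×10⁻²)^3 = 1.3×10⁻²⁷
s = 1.8×10⁻¹⁴ mol/L

1.8×10⁻¹⁴ M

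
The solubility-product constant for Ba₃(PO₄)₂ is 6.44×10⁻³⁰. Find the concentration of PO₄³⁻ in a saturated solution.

Ba₃(PO₄)₂(s) ⇌ 3 Ba²⁺(aq) + 2 PO₄³⁻(aq)
With molar solubility s: [Ba²⁺] = 3s, [PO₄³⁻] = 2s.
Ksp = [Ba²⁺]^3[PO₄³⁻]^2 = (3s)^3 · (2s)^2 = 108s^5 = 6.44×10⁻³⁰
s = 5.69×10⁻⁷ M
[PO₄³⁻] = 2s = 1.14×10⁻⁶ M

1.14×10⁻⁶ M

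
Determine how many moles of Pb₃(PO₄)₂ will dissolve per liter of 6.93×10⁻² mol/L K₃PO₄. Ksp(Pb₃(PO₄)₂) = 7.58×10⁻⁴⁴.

Pb₃(PO₄)₂(s) ⇌ 3 Pb²⁺(aq) + 2 PO₄³⁻(aq)
PO₄³⁻ is already present at 6.93×10⁻² mol/L. If s mol/L of Pb₃(PO₄)₂ dissolves, [Pb²⁺] = 3s while [PO₄³⁻] ≈ 6.93×10⁻² mol/L.
Ksp = [Pb²⁺]^3[PO₄³⁻]^2 = (3s)^3(6.93×10⁻²)^2
(3s)^3 = 7.58×10⁻⁴⁴ / (6.93×10⁻²)^2 = 1.58×10⁻⁴¹
s = 8.36×10⁻¹⁵ mol/L

8.36×10⁻¹⁵ M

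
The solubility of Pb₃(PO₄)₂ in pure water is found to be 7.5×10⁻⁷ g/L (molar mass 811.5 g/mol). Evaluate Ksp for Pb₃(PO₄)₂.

Molar solubility s = (7.5×10⁻⁷ g/L) / (811.5 g/mol) = 9.242×10⁻¹⁰ mol/L
Pb₃(PO₄)₂(s) ⇌ 3 Pb²⁺(aq) + 2 PO₄³⁻(aq)
If s mol/L of Pb₃(PO₄)₂ dissolves, [Pb²⁺] = 3s and [PO₄³⁻] = 2s.
Ksp = [Pb²⁺]^3[PO₄³⁻]^2 = (3s)^3 · (2s)^2 = 108s^5
Ksp = 108 × (9.242×10⁻¹⁰)^5 = 7.3×10⁻⁴⁴

Ksp = 7.3×10⁻⁴⁴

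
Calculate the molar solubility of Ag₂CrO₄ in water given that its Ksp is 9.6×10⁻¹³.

6.2×10⁻⁵ M

Ag₂CrO₄(s) ⇌ 2 Ag⁺(aq) + CrO₄²⁻(aq)
For each mole of Ag₂CrO₄ that dissolves per liter, [Ag⁺] = 2s and [CrO₄²⁻] = s; let s denote this solubility.
Ksp = [Ag⁺]^2[CrO₄²⁻] = (2s)^2 · s = 4s^3
4s^3 = 9.6×10⁻¹³  ⇒  s^3 = 2.4×10⁻¹³
s = 6.2×10⁻⁵ M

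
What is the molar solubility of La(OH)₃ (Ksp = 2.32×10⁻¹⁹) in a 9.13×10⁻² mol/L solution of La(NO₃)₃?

4.55×10⁻⁷ M

La(OH)₃(s) ⇌ La³⁺(aq) + 3 OH⁻(aq)
The solution already contains La³⁺ at 9.13×10⁻² mol/L. Let s be the molar solubility of La(OH)₃.
[La³⁺] ≈ 9.13×10⁻² mol/L (common ion dominates); [OH⁻] = 3s.
Ksp = [La³⁺][OH⁻]^3 = (9.13×10⁻²)(3s)^3
(3s)^3 = 2.32×10⁻¹⁹ / (9.13×10⁻²) = 2.54×10⁻¹⁸
s = 4.55×10⁻⁷ mol/L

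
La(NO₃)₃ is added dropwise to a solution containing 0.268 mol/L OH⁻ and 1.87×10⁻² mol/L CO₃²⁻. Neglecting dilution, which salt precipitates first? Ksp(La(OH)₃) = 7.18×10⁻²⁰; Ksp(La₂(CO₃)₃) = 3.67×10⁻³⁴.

La(OH)₃

Each salt precipitates once Q = Ksp for that salt.
For La(OH)₃: [La³⁺] = (Ksp/[OH⁻]^3) = 3.73×10⁻¹⁸ mol/L
For La₂(CO₃)₃: [La³⁺] = (Ksp/[CO₃²⁻]^3)^(1/2) = 7.49×10⁻¹⁵ mol/L
La(OH)₃ requires the lower [La³⁺], so it precipitates first.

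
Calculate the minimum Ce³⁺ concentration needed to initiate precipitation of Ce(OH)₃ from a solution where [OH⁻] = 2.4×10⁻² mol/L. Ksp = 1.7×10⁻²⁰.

1.2×10⁻¹⁵ M

Precipitation of each salt begins when its ion product equals Ksp.
Ce(OH)₃(s) ⇌ Ce³⁺(aq) + 3 OH⁻(aq)
Ksp = [Ce³⁺][OH⁻]^3 = [Ce³⁺](2.4×10⁻²)^3
[Ce³⁺] = 1.7×10⁻²⁰ / (2.4×10⁻²)^3 = 1.2×10⁻¹⁵
[Ce³⁺] = 1.2×10⁻¹⁵ mol/L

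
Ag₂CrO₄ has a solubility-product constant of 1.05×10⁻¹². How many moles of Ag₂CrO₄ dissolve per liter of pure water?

6.40×10⁻⁵ M

Ag₂CrO₄(s) ⇌ 2 Ag⁺(aq) + CrO₄²⁻(aq)
Call the molar solubility s, so that [Ag⁺] = 2s and [CrO₄²⁻] = s.
Ksp = [Ag⁺]^2[CrO₄²⁻] = (2s)^2 · s = 4s^3
4s^3 = 1.05×10⁻¹²  ⇒  s^3 = 2.63×10⁻¹³
Taking the 3rd root, s = 6.40×10⁻⁵ M.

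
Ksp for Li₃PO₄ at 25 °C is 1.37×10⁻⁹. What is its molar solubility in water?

2.67×10⁻³ M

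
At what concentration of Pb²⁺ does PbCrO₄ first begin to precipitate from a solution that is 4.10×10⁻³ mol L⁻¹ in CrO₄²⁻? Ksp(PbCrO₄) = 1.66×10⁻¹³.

4.05×10⁻¹¹ M

The threshold for precipitation is Q = Ksp.
PbCrO₄(s) ⇌ Pb²⁺(aq) + CrO₄²⁻(aq)
Ksp = [Pb²⁺][CrO₄²⁻] = [Pb²⁺](4.10×10⁻³)
[Pb²⁺] = 1.66×10⁻¹³ / (4.10×10⁻³) = 4.05×10⁻¹¹
[Pb²⁺] = 4.05×10⁻¹¹ mol L⁻¹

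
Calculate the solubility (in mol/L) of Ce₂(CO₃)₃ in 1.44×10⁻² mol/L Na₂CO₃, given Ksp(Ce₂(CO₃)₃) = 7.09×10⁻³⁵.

2.44×10⁻¹⁵ M

Ce₂(CO₃)₃(s) ⇌ 2 Ce³⁺(aq) + 3 CO₃²⁻(aq)
Let s be the solubility of Ce₂(CO₃)₃ here. The common ion gives [CO₃²⁻] ≈ 1.44×10⁻² mol/L, and [Ce³⁺] = 2s.
Ksp = [Ce³⁺]^2[CO₃²⁻]^3 = (2s)^2(1.44×10⁻²)^3
(2s)^2 = 7.09×10⁻³⁵ / (1.44×10⁻²)^3 = 2.37×10⁻²⁹
s = 2.44×10⁻¹⁵ mol/L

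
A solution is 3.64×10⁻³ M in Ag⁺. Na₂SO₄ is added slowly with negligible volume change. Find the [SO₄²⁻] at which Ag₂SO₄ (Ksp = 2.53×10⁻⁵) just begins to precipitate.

1.91 M

Precipitation of each salt begins when its ion product equals Ksp.
Ag₂SO₄(s) ⇌ 2 Ag⁺(aq) + SO₄²⁻(aq)
Ksp = [Ag⁺]^2[SO₄²⁻] = [SO₄²⁻](3.64×10⁻³)^2
[SO₄²⁻] = 2.53×10⁻⁵ / (3.64×10⁻³)^2 = 1.91
[SO₄²⁻] = 1.91 M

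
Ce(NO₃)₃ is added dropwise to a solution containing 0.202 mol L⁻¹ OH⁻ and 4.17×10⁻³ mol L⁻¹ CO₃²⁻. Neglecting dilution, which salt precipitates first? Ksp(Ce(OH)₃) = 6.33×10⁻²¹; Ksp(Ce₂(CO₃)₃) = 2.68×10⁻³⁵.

Precipitation begins when Q = Ksp.
For Ce(OH)₃: [Ce³⁺] = (Ksp/[OH⁻]^3) = 7.68×10⁻¹⁹ mol L⁻¹
For Ce₂(CO₃)₃: [Ce³⁺] = (Ksp/[CO₃²⁻]^3)^(1/2) = 1.92×10⁻¹⁴ mol L⁻¹
Since Ce(OH)₃ needs less Ce³⁺ to reach saturation, it precipitates first.

Ce(OH)₃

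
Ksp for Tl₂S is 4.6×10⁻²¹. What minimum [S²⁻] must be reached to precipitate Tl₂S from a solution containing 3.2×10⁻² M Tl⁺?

Precipitation of each salt begins when its ion product equals Ksp.
Tl₂S(s) ⇌ 2 Tl⁺(aq) + S²⁻(aq)
Ksp = [Tl⁺]^2[S²⁻] = [S²⁻](3.2×10⁻²)^2
[S²⁻] = 4.6×10⁻²¹ / (3.2×10⁻²)^2 = 4.5×10⁻¹⁸
[S²⁻] = 4.5×10⁻¹⁸ M

4.5×10⁻¹⁸ M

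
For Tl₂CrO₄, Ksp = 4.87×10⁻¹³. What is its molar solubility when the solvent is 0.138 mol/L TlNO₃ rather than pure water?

2.56×10⁻¹¹ M

Tl₂CrO₄(s) ⇌ 2 Tl⁺(aq) + CrO₄²⁻(aq)
Tl⁺ is already present at 0.138 mol/L. If s mol/L of Tl₂CrO₄ dissolves, [CrO₄²⁻] = s while [Tl⁺] ≈ 0.138 mol/L.
Ksp = [Tl⁺]^2[CrO₄²⁻] = (0.138)^2s
s = 4.87×10⁻¹³ / (0.138)^2 = 2.56×10⁻¹¹
s = 2.56×10⁻¹¹ mol/L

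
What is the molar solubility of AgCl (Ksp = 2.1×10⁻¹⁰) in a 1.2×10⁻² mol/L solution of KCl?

AgCl(s) ⇌ Ag⁺(aq) + Cl⁻(aq)
Cl⁻ is already present at 1.2×10⁻² mol/L. If s mol/L of AgCl dissolves, [Ag⁺] = s while [Cl⁻] ≈ 1.2×10⁻² mol/L.
Ksp = [Ag⁺][Cl⁻] = s(1.2×10⁻²)
s = 2.1×10⁻¹⁰ / (1.2×10⁻²) = 1.8×10⁻⁸
s = 1.8×10⁻⁸ mol/L

1.8×10⁻⁸ M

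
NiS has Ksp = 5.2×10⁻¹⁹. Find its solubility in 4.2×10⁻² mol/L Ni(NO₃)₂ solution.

1.2×10⁻¹⁷ M

NiS(s) ⇌ Ni²⁺(aq) + S²⁻(aq)
Ni²⁺ is already present at 4.2×10⁻² mol/L. If s mol/L of NiS dissolves, [S²⁻] = s while [Ni²⁺] ≈ 4.2×10⁻² mol/L.
Ksp = [Ni²⁺][S²⁻] = (4.2×10⁻²)s
s = 5.2×10⁻¹⁹ / (4.2×10⁻²) = 1.2×10⁻¹⁷
s = 1.2×10⁻¹⁷ mol/L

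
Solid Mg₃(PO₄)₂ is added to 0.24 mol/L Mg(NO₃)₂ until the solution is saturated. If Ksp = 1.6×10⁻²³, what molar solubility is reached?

Mg₃(PO₄)₂(s) ⇌ 3 Mg²⁺(aq) + 2 PO₄³⁻(aq)
Mg²⁺ is already present at 0.24 mol/L. If s mol/L of Mg₃(PO₄)₂ dissolves, [PO₄³⁻] = 2s while [Mg²⁺] ≈ 0.24 mol/L.
Ksp = [Mg²⁺]^3[PO₄³⁻]^2 = (0.24)^3(2s)^2
(2s)^2 = 1.6×10⁻²³ / (0.24)^3 = 1.2×10⁻²¹
s = 1.7×10⁻¹¹ mol/L

1.7×10⁻¹¹ M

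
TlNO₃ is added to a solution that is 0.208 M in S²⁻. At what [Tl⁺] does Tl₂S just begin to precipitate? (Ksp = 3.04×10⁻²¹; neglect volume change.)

A salt starts to precipitate once the ion product Q reaches its Ksp.
Tl₂S(s) ⇌ 2 Tl⁺(aq) + S²⁻(aq)
Ksp = [Tl⁺]^2[S²⁻] = [Tl⁺]^2(0.208)
[Tl⁺]^2 = 3.04×10⁻²¹ / (0.208) = 1.46×10⁻²⁰
[Tl⁺] = 1.21×10⁻¹⁰ M

1.21×10⁻¹⁰ M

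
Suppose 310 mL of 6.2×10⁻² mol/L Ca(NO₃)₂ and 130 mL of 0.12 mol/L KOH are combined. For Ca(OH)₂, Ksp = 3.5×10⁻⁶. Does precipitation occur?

Yes

The combined volume is 440 mL.
[Ca²⁺] = (6.2×10⁻²)(310)/440 = 4.4×10⁻² mol/L
[OH⁻] = (0.12)(130)/440 = 3.5×10⁻² mol/L
Q = [Ca²⁺][OH⁻]^2 = 5.5×10⁻⁵
Q = 5.5×10⁻⁵ > Ksp = 3.5×10⁻⁶, so the solution is supersaturated and Ca(OH)₂ precipitates.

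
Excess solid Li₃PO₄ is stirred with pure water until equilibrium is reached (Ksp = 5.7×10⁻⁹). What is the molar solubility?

Li₃PO₄(s) ⇌ 3 Li⁺(aq) + PO₄³⁻(aq)
If s mol/L of Li₃PO₄ dissolves, [Li⁺] = 3s and [PO₄³⁻] = s.
Ksp = [Li⁺]^3[PO₄³⁻] = (3s)^3 · s = 27s^4
27s^4 = 5.7×10⁻⁹  ⇒  s^4 = 2.1×10⁻¹⁰
Taking the 4th root, s = 3.8×10⁻³ M.

3.8×10⁻³ M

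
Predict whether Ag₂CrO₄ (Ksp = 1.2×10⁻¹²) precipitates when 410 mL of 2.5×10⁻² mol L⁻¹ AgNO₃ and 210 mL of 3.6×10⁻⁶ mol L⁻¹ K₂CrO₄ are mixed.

Yes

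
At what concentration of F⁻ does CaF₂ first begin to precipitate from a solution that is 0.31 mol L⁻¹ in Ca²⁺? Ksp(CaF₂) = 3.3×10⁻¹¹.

1.0×10⁻⁵ M

The threshold for precipitation is Q = Ksp.
CaF₂(s) ⇌ Ca²⁺(aq) + 2 F⁻(aq)
Ksp = [Ca²⁺][F⁻]^2 = [F⁻]^2(0.31)
[F⁻]^2 = 3.3×10⁻¹¹ / (0.31) = 1.1×10⁻¹⁰
[F⁻] = 1.0×10⁻⁵ mol L⁻¹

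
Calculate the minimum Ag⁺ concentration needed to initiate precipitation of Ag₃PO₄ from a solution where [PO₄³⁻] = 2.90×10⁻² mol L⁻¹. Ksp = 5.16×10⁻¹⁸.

5.62×10⁻⁶ M

Each salt precipitates once Q = Ksp for that salt.
Ag₃PO₄(s) ⇌ 3 Ag⁺(aq) + PO₄³⁻(aq)
Ksp = [Ag⁺]^3[PO₄³⁻] = [Ag⁺]^3(2.90×10⁻²)
[Ag⁺]^3 = 5.16×10⁻¹⁸ / (2.90×10⁻²) = 1.78×10⁻¹⁶
[Ag⁺] = 5.62×10⁻⁶ mol L⁻¹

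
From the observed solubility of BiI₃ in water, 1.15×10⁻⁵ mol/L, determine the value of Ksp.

Ksp = 4.72×10⁻¹⁹

BiI₃(s) ⇌ Bi³⁺(aq) + 3 I⁻(aq)
With molar solubility s: [Bi³⁺] = s, [I⁻] = 3s.
Ksp = [Bi³⁺][I⁻]^3 = s · (3s)^3 = 27s^4
Ksp = 27 × (1.15×10⁻⁵)^4 = 4.72×10⁻¹⁹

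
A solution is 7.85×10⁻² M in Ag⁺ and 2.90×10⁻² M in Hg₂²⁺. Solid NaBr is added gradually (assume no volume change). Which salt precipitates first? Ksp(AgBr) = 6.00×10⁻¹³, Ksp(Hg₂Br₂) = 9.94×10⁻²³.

Each salt precipitates once Q = Ksp for that salt.
For AgBr: [Br⁻] = (Ksp/[Ag⁺]) = 7.64×10⁻¹² M
For Hg₂Br₂: [Br⁻] = (Ksp/[Hg₂²⁺])^(1/2) = 5.85×10⁻¹¹ M
Since AgBr needs less Br⁻ to reach saturation, it precipitates first.

AgBr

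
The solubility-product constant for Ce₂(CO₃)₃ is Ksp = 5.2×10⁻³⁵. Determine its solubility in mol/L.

Ce₂(CO₃)₃(s) ⇌ 2 Ce³⁺(aq) + 3 CO₃²⁻(aq)
With molar solubility s: [Ce³⁺] = 2s, [CO₃²⁻] = 3s.
Ksp = [Ce³⁺]^2[CO₃²⁻]^3 = (2s)^2 · (3s)^3 = 108s^5
108s^5 = 5.2×10⁻³⁵  ⇒  s^5 = 4.8×10⁻³⁷
s = (4.8×10⁻³⁷)^(1/5) = 5.5×10⁻⁸ mol L⁻¹

5.5×10⁻⁸ M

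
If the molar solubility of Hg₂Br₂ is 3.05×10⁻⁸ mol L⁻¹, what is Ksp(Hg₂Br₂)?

Hg₂Br₂(s) ⇌ Hg₂²⁺(aq) + 2 Br⁻(aq)
Call the molar solubility s, so that [Hg₂²⁺] = s and [Br⁻] = 2s.
Ksp = [Hg₂²⁺][Br⁻]^2 = s · (2s)^2 = 4s^3
Ksp = 4 × (3.05×10⁻⁸)^3 = 1.13×10⁻²²

Ksp = 1.13×10⁻²²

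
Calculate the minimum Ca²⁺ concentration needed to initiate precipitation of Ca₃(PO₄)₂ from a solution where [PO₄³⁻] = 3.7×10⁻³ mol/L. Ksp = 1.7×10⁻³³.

5.0×10⁻¹⁰ M

Precipitation of each salt begins when its ion product equals Ksp.
Ca₃(PO₄)₂(s) ⇌ 3 Ca²⁺(aq) + 2 PO₄³⁻(aq)
Ksp = [Ca²⁺]^3[PO₄³⁻]^2 = [Ca²⁺]^3(3.7×10⁻³)^2
[Ca²⁺]^3 = 1.7×10⁻³³ / (3.7×10⁻³)^2 = 1.2×10⁻²⁸
[Ca²⁺] = 5.0×10⁻¹⁰ mol/L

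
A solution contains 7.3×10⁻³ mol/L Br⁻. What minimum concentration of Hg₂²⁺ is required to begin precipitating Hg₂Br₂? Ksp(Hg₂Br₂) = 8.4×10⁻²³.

1.6×10⁻¹⁸ M

Precipitation begins when Q = Ksp.
Hg₂Br₂(s) ⇌ Hg₂²⁺(aq) + 2 Br⁻(aq)
Ksp = [Hg₂²⁺][Br⁻]^2 = [Hg₂²⁺](7.3×10⁻³)^2
[Hg₂²⁺] = 8.4×10⁻²³ / (7.3×10⁻³)^2 = 1.6×10⁻¹⁸
[Hg₂²⁺] = 1.6×10⁻¹⁸ mol/L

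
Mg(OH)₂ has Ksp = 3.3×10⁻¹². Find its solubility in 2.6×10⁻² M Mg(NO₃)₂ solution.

5.6×10⁻⁶ M

Mg(OH)₂(s) ⇌ Mg²⁺(aq) + 2 OH⁻(aq)
Mg²⁺ is already present at 2.6×10⁻² M. If s mol/L of Mg(OH)₂ dissolves, [OH⁻] = 2s while [Mg²⁺] ≈ 2.6×10⁻² M.
Ksp = [Mg²⁺][OH⁻]^2 = (2.6×10⁻²)(2s)^2
(2s)^2 = 3.3×10⁻¹² / (2.6×10⁻²) = 1.3×10⁻¹⁰
s = 5.6×10⁻⁶ M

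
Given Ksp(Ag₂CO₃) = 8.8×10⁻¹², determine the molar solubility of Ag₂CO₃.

Ag₂CO₃(s) ⇌ 2 Ag⁺(aq) + CO₃²⁻(aq)
For each mole of Ag₂CO₃ that dissolves per liter, [Ag⁺] = 2s and [CO₃²⁻] = s; let s denote this solubility.
Ksp = [Ag⁺]^2[CO₃²⁻] = (2s)^2 · s = 4s^3
4s^3 = 8.8×10⁻¹²  ⇒  s^3 = 2.2×10⁻¹²
Taking the 3rd root, s = 1.3×10⁻⁴ mol L⁻¹.

1.3×10⁻⁴ M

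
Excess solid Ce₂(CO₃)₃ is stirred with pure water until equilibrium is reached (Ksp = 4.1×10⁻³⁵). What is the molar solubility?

Ce₂(CO₃)₃(s) ⇌ 2 Ce³⁺(aq) + 3 CO₃²⁻(aq)
If s mol/L of Ce₂(CO₃)₃ dissolves, [Ce³⁺] = 2s and [CO₃²⁻] = 3s.
Ksp = [Ce³⁺]^2[CO₃²⁻]^3 = (2s)^2 · (3s)^3 = 108s^5
108s^5 = 4.1×10⁻³⁵  ⇒  s^5 = 3.8×10⁻³⁷
s = 5.2×10⁻⁸ mol/L

5.2×10⁻⁸ M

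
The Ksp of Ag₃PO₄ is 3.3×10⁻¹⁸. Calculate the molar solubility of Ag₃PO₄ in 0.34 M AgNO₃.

8.4×10⁻¹⁷ M

Ag₃PO₄(s) ⇌ 3 Ag⁺(aq) + PO₄³⁻(aq)
The solution already contains Ag⁺ at 0.34 M. Let s be the molar solubility of Ag₃PO₄.
[Ag⁺] ≈ 0.34 M (common ion dominates); [PO₄³⁻] = s.
Ksp = [Ag⁺]^3[PO₄³⁻] = (0.34)^3s
s = 3.3×10⁻¹⁸ / (0.34)^3 = 8.4×10⁻¹⁷
s = 8.4×10⁻¹⁷ M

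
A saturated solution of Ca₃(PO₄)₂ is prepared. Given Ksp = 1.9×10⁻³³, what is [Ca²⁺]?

Ca₃(PO₄)₂(s) ⇌ 3 Ca²⁺(aq) + 2 PO₄³⁻(aq)
Call the molar solubility s, so that [Ca²⁺] = 3s and [PO₄³⁻] = 2s.
Ksp = [Ca²⁺]^3[PO₄³⁻]^2 = (3s)^3 · (2s)^2 = 108s^5 = 1.9×10⁻³³
s = 1.1×10⁻⁷ mol L⁻¹
[Ca²⁺] = 3s = 3.4×10⁻⁷ mol L⁻¹

3.4×10⁻⁷ M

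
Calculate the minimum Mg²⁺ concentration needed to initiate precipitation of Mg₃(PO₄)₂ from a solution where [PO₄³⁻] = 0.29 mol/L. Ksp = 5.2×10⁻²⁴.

Precipitation of each salt begins when its ion product equals Ksp.
Mg₃(PO₄)₂(s) ⇌ 3 Mg²⁺(aq) + 2 PO₄³⁻(aq)
Ksp = [Mg²⁺]^3[PO₄³⁻]^2 = [Mg²⁺]^3(0.29)^2
[Mg²⁺]^3 = 5.2×10⁻²⁴ / (0.29)^2 = 6.2×10⁻²³
[Mg²⁺] = 4.0×10⁻⁸ mol/L

4.0×10⁻⁸ M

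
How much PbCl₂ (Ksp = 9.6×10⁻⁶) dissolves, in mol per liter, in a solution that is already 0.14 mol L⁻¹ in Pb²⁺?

PbCl₂(s) ⇌ Pb²⁺(aq) + 2 Cl⁻(aq)
Let s be the solubility of PbCl₂ here. The common ion gives [Pb²⁺] ≈ 0.14 mol L⁻¹, and [Cl⁻] = 2s.
Ksp = [Pb²⁺][Cl⁻]^2 = (0.14)(2s)^2
(2s)^2 = 9.6×10⁻⁶ / (0.14) = 6.9×10⁻⁵
s = 4.1×10⁻³ mol L⁻¹

4.1×10⁻³ M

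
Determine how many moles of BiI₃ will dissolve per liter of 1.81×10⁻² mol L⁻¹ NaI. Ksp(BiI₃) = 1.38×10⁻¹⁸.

2.33×10⁻¹³ M

BiI₃(s) ⇌ Bi³⁺(aq) + 3 I⁻(aq)
With I⁻ already at 1.81×10⁻² mol L⁻¹ and s small, take [I⁻] ≈ 1.81×10⁻² mol L⁻¹ and [Bi³⁺] = s.
Ksp = [Bi³⁺][I⁻]^3 = s(1.81×10⁻²)^3
s = 1.38×10⁻¹⁸ / (1.81×10⁻²)^3 = 2.33×10⁻¹³
s = 2.33×10⁻¹³ mol L⁻¹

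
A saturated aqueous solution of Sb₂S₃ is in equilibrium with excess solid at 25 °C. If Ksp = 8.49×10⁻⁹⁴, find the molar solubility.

Sb₂S₃(s) ⇌ 2 Sb³⁺(aq) + 3 S²⁻(aq)
Call the molar solubility s, so that [Sb³⁺] = 2s and [S²⁻] = 3s.
Ksp = [Sb³⁺]^2[S²⁻]^3 = (2s)^2 · (3s)^3 = 108s^5
108s^5 = 8.49×10⁻⁹⁴  ⇒  s^5 = 7.86×10⁻⁹⁶
s = (7.86×10⁻⁹⁶)^(1/5) = 9.53×10⁻²⁰ mol L⁻¹

9.53×10⁻²⁰ M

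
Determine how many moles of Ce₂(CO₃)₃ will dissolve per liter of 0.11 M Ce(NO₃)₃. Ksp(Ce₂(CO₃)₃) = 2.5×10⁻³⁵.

4.2×10⁻¹² M

Ce₂(CO₃)₃(s) ⇌ 2 Ce³⁺(aq) + 3 CO₃²⁻(aq)
With Ce³⁺ already at 0.11 M and s small, take [Ce³⁺] ≈ 0.11 M and [CO₃²⁻] = 3s.
Ksp = [Ce³⁺]^2[CO₃²⁻]^3 = (0.11)^2(3s)^3
(3s)^3 = 2.5×10⁻³⁵ / (0.11)^2 = 2.1×10⁻³³
s = 4.2×10⁻¹² M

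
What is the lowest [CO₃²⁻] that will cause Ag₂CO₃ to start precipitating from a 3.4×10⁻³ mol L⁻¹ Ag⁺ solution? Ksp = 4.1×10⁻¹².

The threshold for precipitation is Q = Ksp.
Ag₂CO₃(s) ⇌ 2 Ag⁺(aq) + CO₃²⁻(aq)
Ksp = [Ag⁺]^2[CO₃²⁻] = [CO₃²⁻](3.4×10⁻³)^2
[CO₃²⁻] = 4.1×10⁻¹² / (3.4×10⁻³)^2 = 3.5×10⁻⁷
[CO₃²⁻] = 3.5×10⁻⁷ mol L⁻¹

3.5×10⁻⁷ M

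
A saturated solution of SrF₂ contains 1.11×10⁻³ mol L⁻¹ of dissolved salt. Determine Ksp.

Ksp = 5.47×10⁻⁹

SrF₂(s) ⇌ Sr²⁺(aq) + 2 F⁻(aq)
If s mol/L of SrF₂ dissolves, [Sr²⁺] = s and [F⁻] = 2s.
Ksp = [Sr²⁺][F⁻]^2 = s · (2s)^2 = 4s^3
Ksp = 4 × (1.11×10⁻³)^3 = 5.47×10⁻⁹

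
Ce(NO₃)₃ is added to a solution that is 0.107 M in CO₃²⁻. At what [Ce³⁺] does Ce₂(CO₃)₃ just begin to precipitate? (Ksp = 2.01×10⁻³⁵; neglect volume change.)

A salt starts to precipitate once the ion product Q reaches its Ksp.
Ce₂(CO₃)₃(s) ⇌ 2 Ce³⁺(aq) + 3 CO₃²⁻(aq)
Ksp = [Ce³⁺]^2[CO₃²⁻]^3 = [Ce³⁺]^2(0.107)^3
[Ce³⁺]^2 = 2.01×10⁻³⁵ / (0.107)^3 = 1.64×10⁻³²
[Ce³⁺] = 1.28×10⁻¹⁶ M

1.28×10⁻¹⁶ M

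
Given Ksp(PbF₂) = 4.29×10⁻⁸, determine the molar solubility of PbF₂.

2.21×10⁻³ M

PbF₂(s) ⇌ Pb²⁺(aq) + 2 F⁻(aq)
Call the molar solubility s, so that [Pb²⁺] = s and [F⁻] = 2s.
Ksp = [Pb²⁺][F⁻]^2 = s · (2s)^2 = 4s^3
4s^3 = 4.29×10⁻⁸  ⇒  s^3 = 1.07×10⁻⁸
s = (1.07×10⁻⁸)^(1/3) = 2.21×10⁻³ mol/L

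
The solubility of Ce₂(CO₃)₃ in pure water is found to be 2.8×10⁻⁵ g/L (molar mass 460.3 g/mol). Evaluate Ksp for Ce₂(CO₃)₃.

Convert to molarity: s = 2.8×10⁻⁵ / 460.3 = 6.083×10⁻⁸ mol/L
Ce₂(CO₃)₃(s) ⇌ 2 Ce³⁺(aq) + 3 CO₃²⁻(aq)
Let s be the molar solubility. Then [Ce³⁺] = 2s and [CO₃²⁻] = 3s.
Ksp = [Ce³⁺]^2[CO₃²⁻]^3 = (2s)^2 · (3s)^3 = 108s^5
Ksp = 108 × (6.083×10⁻⁸)^5 = 9.0×10⁻³⁵

Ksp = 9.0×10⁻³⁵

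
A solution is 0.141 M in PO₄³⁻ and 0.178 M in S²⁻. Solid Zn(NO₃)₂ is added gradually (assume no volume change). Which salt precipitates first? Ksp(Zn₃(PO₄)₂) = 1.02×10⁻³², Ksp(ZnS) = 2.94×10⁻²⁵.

ZnS

Precipitation of each salt begins when its ion product equals Ksp.
For Zn₃(PO₄)₂: [Zn²⁺] = (Ksp/[PO₄³⁻]^2)^(1/3) = 8.01×10⁻¹¹ M
For ZnS: [Zn²⁺] = (Ksp/[S²⁻]) = 1.65×10⁻²⁴ M
The smaller threshold [Zn²⁺] is reached first, so ZnS precipitates first.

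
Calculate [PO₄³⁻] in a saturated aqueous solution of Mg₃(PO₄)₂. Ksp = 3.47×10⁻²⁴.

Mg₃(PO₄)₂(s) ⇌ 3 Mg²⁺(aq) + 2 PO₄³⁻(aq)
Let s be the molar solubility. Then [Mg²⁺] = 3s and [PO₄³⁻] = 2s.
Ksp = [Mg²⁺]^3[PO₄³⁻]^2 = (3s)^3 · (2s)^2 = 108s^5 = 3.47×10⁻²⁴
s = 7.97×10⁻⁶ mol L⁻¹
[PO₄³⁻] = 2s = 1.59×10⁻⁵ mol L⁻¹

1.59×10⁻⁵ M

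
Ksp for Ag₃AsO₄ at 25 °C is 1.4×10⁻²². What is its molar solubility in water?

1.5×10⁻⁶ M

Ag₃AsO₄(s) ⇌ 3 Ag⁺(aq) + AsO₄³⁻(aq)
Call the molar solubility s, so that [Ag⁺] = 3s and [AsO₄³⁻] = s.
Ksp = [Ag⁺]^3[AsO₄³⁻] = (3s)^3 · s = 27s^4
27s^4 = 1.4×10⁻²²  ⇒  s^4 = 5.2×10⁻²⁴
s = 1.5×10⁻⁶ M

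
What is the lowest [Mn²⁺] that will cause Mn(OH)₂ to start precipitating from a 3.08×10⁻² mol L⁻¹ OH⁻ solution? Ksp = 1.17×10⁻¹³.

1.23×10⁻¹⁰ M

Each salt precipitates once Q = Ksp for that salt.
Mn(OH)₂(s) ⇌ Mn²⁺(aq) + 2 OH⁻(aq)
Ksp = [Mn²⁺][OH⁻]^2 = [Mn²⁺](3.08×10⁻²)^2
[Mn²⁺] = 1.17×10⁻¹³ / (3.08×10⁻²)^2 = 1.23×10⁻¹⁰
[Mn²⁺] = 1.23×10⁻¹⁰ mol L⁻¹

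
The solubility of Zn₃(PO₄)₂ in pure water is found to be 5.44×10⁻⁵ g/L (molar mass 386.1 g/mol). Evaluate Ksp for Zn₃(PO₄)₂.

s = (5.44×10⁻⁵ g L⁻¹)/(386.1 g mol⁻¹) = 1.4090×10⁻⁷ M
Zn₃(PO₄)₂(s) ⇌ 3 Zn²⁺(aq) + 2 PO₄³⁻(aq)
Call the molar solubility s, so that [Zn²⁺] = 3s and [PO₄³⁻] = 2s.
Ksp = [Zn²⁺]^3[PO₄³⁻]^2 = (3s)^3 · (2s)^2 = 108s^5
Ksp = 108 × (1.4090×10⁻⁷)^5 = 6.00×10⁻³³

Ksp = 6.00×10⁻³³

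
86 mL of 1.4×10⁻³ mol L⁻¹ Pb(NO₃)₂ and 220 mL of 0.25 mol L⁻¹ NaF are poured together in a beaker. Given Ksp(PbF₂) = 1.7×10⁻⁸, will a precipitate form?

Yes

The combined volume is 306 mL.
[Pb²⁺] = (1.4×10⁻³)(86)/306 = 3.9×10⁻⁴ mol L⁻¹
[F⁻] = (0.25)(220)/306 = 0.18 mol L⁻¹
Q = [Pb²⁺][F⁻]^2 = 1.3×10⁻⁵
Q = 1.3×10⁻⁵ > Ksp = 1.7×10⁻⁸, so the solution is supersaturated and PbF₂ precipitates.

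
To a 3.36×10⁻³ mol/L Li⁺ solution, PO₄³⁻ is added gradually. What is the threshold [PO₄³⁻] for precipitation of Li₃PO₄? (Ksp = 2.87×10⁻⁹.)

7.57×10⁻² M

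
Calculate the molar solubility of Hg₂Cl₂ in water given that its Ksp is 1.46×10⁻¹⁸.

Hg₂Cl₂(s) ⇌ Hg₂²⁺(aq) + 2 Cl⁻(aq)
For each mole of Hg₂Cl₂ that dissolves per liter, [Hg₂²⁺] = s and [Cl⁻] = 2s; let s denote this solubility.
Ksp = [Hg₂²⁺][Cl⁻]^2 = s · (2s)^2 = 4s^3
4s^3 = 1.46×10⁻¹⁸  ⇒  s^3 = 3.65×10⁻¹⁹
s = (3.65×10⁻¹⁹)^(1/3) = 7.15×10⁻⁷ mol/L

7.15×10⁻⁷ M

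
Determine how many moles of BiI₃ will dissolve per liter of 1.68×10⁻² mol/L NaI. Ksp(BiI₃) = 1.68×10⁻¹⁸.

BiI₃(s) ⇌ Bi³⁺(aq) + 3 I⁻(aq)
With I⁻ already at 1.68×10⁻² mol/L and s small, take [I⁻] ≈ 1.68×10⁻² mol/L and [Bi³⁺] = s.
Ksp = [Bi³⁺][I⁻]^3 = s(1.68×10⁻²)^3
s = 1.68×10⁻¹⁸ / (1.68×10⁻²)^3 = 3.54×10⁻¹³
s = 3.54×10⁻¹³ mol/L

3.54×10⁻¹³ M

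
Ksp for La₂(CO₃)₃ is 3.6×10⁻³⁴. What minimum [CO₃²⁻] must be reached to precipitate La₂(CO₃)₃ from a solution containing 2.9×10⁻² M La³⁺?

7.5×10⁻¹¹ M

Precipitation begins when Q = Ksp.
La₂(CO₃)₃(s) ⇌ 2 La³⁺(aq) + 3 CO₃²⁻(aq)
Ksp = [La³⁺]^2[CO₃²⁻]^3 = [CO₃²⁻]^3(2.9×10⁻²)^2
[CO₃²⁻]^3 = 3.6×10⁻³⁴ / (2.9×10⁻²)^2 = 4.3×10⁻³¹
[CO₃²⁻] = 7.5×10⁻¹¹ M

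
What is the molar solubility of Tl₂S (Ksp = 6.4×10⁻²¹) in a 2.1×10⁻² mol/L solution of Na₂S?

2.8×10⁻¹⁰ M

Tl₂S(s) ⇌ 2 Tl⁺(aq) + S²⁻(aq)
S²⁻ is already present at 2.1×10⁻² mol/L. If s mol/L of Tl₂S dissolves, [Tl⁺] = 2s while [S²⁻] ≈ 2.1×10⁻² mol/L.
Ksp = [Tl⁺]^2[S²⁻] = (2s)^2(2.1×10⁻²)
(2s)^2 = 6.4×10⁻²¹ / (2.1×10⁻²) = 3.0×10⁻¹⁹
s = 2.8×10⁻¹⁰ mol/L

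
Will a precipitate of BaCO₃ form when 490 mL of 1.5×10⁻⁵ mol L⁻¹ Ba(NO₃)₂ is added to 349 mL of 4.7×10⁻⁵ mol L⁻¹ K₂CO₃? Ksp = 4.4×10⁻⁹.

No

Total volume after mixing = 490 + 349 = 839 mL.
[Ba²⁺] = (1.5×10⁻⁵)(490)/839 = 8.8×10⁻⁶ mol L⁻¹
[CO₃²⁻] = (4.7×10⁻⁵)(349)/839 = 2.0×10⁻⁵ mol L⁻¹
Q = [Ba²⁺][CO₃²⁻] = 1.7×10⁻¹⁰
Q = 1.7×10⁻¹⁰ < Ksp = 4.4×10⁻⁹, so the solution is unsaturated and no precipitate forms.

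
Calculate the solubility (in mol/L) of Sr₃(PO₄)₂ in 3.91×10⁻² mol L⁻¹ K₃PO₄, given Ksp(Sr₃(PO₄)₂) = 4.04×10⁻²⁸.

2.14×10⁻⁹ M

Sr₃(PO₄)₂(s) ⇌ 3 Sr²⁺(aq) + 2 PO₄³⁻(aq)
PO₄³⁻ is already present at 3.91×10⁻² mol L⁻¹. If s mol/L of Sr₃(PO₄)₂ dissolves, [Sr²⁺] = 3s while [PO₄³⁻] ≈ 3.91×10⁻² mol L⁻¹.
Ksp = [Sr²⁺]^3[PO₄³⁻]^2 = (3s)^3(3.91×10⁻²)^2
(3s)^3 = 4.04×10⁻²⁸ / (3.91×10⁻²)^2 = 2.64×10⁻²⁵
s = 2.14×10⁻⁹ mol L⁻¹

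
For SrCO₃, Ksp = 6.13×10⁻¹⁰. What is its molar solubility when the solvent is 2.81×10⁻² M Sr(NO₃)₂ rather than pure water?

SrCO₃(s) ⇌ Sr²⁺(aq) + CO₃²⁻(aq)
With Sr²⁺ already at 2.81×10⁻² M and s small, take [Sr²⁺] ≈ 2.81×10⁻² M and [CO₃²⁻] = s.
Ksp = [Sr²⁺][CO₃²⁻] = (2.81×10⁻²)s
s = 6.13×10⁻¹⁰ / (2.81×10⁻²) = 2.18×10⁻⁸
s = 2.18×10⁻⁸ M

2.18×10⁻⁸ M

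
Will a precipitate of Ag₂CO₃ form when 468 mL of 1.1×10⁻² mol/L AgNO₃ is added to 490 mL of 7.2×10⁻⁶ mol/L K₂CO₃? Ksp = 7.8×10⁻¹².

Yes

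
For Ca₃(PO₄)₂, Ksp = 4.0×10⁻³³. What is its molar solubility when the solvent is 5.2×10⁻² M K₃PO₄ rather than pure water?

3.8×10⁻¹¹ M

Ca₃(PO₄)₂(s) ⇌ 3 Ca²⁺(aq) + 2 PO₄³⁻(aq)
PO₄³⁻ is already present at 5.2×10⁻² M. If s mol/L of Ca₃(PO₄)₂ dissolves, [Ca²⁺] = 3s while [PO₄³⁻] ≈ 5.2×10⁻² M.
Ksp = [Ca²⁺]^3[PO₄³⁻]^2 = (3s)^3(5.2×10⁻²)^2
(3s)^3 = 4.0×10⁻³³ / (5.2×10⁻²)^2 = 1.5×10⁻³⁰
s = 3.8×10⁻¹¹ M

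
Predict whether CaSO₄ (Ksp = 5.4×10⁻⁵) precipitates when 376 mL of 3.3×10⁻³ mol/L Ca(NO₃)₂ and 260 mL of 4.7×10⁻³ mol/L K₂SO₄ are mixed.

No

After mixing, V = 376 mL + 260 mL = 636 mL.
[Ca²⁺] = (3.3×10⁻³)(376)/636 = 2.0×10⁻³ mol/L
[SO₄²⁻] = (4.7×10⁻³)(260)/636 = 1.9×10⁻³ mol/L
Q = [Ca²⁺][SO₄²⁻] = 3.7×10⁻⁶
Q < Ksp (3.7×10⁻⁶ vs 5.4×10⁻⁵); the solution remains unsaturated and no precipitate forms.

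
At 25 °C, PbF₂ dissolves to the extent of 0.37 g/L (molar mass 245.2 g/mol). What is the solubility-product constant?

Ksp = 1.4×10⁻⁸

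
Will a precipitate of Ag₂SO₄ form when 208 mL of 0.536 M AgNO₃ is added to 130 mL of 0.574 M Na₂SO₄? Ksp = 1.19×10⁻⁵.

After mixing, V = 208 mL + 130 mL = 338 mL.
[Ag⁺] = (0.536)(208)/338 = 0.330 M
[SO₄²⁻] = (0.574)(130)/338 = 0.221 M
Q = [Ag⁺]^2[SO₄²⁻] = 2.40×10⁻²
Because Q > Ksp (2.40×10⁻² vs 1.19×10⁻⁵), a precipitate of Ag₂SO₄ forms.

Yes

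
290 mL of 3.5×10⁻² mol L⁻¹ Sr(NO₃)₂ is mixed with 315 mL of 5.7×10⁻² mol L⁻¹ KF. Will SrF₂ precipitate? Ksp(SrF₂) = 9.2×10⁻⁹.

Total volume after mixing = 290 + 315 = 605 mL.
[Sr²⁺] = (3.5×10⁻²)(290)/605 = 1.7×10⁻² mol L⁻¹
[F⁻] = (5.7×10⁻²)(315)/605 = 3.0×10⁻² mol L⁻¹
Q = [Sr²⁺][F⁻]^2 = 1.5×10⁻⁵
Q = 1.5×10⁻⁵ > Ksp = 9.2×10⁻⁹, so the solution is supersaturated and SrF₂ precipitates.

Yes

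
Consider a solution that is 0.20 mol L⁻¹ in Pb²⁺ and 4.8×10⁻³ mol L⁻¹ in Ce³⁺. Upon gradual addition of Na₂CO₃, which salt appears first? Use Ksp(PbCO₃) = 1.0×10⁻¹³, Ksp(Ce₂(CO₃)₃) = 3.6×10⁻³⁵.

Precipitation begins when Q = Ksp.
For PbCO₃: [CO₃²⁻] = (Ksp/[Pb²⁺]) = 5.0×10⁻¹³ mol L⁻¹
For Ce₂(CO₃)₃: [CO₃²⁻] = (Ksp/[Ce³⁺]^2)^(1/3) = 1.2×10⁻¹⁰ mol L⁻¹
PbCO₃ requires the lower [CO₃²⁻], so it precipitates first.

PbCO₃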